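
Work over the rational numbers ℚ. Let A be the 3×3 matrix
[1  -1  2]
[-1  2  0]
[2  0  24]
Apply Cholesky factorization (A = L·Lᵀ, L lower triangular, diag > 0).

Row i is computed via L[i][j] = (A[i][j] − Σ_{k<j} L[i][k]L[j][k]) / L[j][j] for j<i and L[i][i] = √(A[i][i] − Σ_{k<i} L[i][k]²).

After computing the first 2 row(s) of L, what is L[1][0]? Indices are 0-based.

Step 1: L[0][0] = √(1) = 1.
  L[1][0] = (-1) / L[0][0] = -1.
Step 2: L[1][1] = √(1) = 1.

L[1][0] = -1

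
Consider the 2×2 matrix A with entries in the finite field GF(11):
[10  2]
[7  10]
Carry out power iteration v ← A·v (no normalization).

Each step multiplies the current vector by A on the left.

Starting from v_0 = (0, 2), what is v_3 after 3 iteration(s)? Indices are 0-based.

v_0 = (0, 2).
v_1 = A·v_0 = (4, 9).
v_2 = A·v_1 = (3, 8).
v_3 = A·v_2 = (2, 2).

v_3 = (2, 2)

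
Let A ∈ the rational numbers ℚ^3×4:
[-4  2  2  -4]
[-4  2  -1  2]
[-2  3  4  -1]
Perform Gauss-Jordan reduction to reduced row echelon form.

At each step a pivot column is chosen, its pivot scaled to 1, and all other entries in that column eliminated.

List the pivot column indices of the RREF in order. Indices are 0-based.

[1] R0 /= -4  ⇒  (1, -1/2, -1/2, 1)
     R1 -= -4·R0  ⇒  (0, 0, -3, 6)
     R2 -= -2·R0  ⇒  (0, 2, 3, 1)
[2] R1 <-> R2
[2] R1 /= 2  ⇒  (0, 1, 3/2, 1/2)
     R0 -= -1/2·R1  ⇒  (1, 0, 1/4, 5/4)
[3] R2 /= -3  ⇒  (0, 0, 1, -2)
     R0 -= 1/4·R2  ⇒  (1, 0, 0, 7/4)
     R1 -= 3/2·R2  ⇒  (0, 1, 0, 7/2)

pivot columns: 0, 1, 2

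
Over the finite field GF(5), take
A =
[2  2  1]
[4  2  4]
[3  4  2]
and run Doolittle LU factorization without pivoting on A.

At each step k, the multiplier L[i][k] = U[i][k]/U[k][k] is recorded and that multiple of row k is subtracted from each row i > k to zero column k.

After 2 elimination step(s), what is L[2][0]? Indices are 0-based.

L[2][0] = 4

k=0: U[0][0]=2
  eliminate (1,0): mult=2, new row 1: (0, 3, 2); set L[1][0]=2
  eliminate (2,0): mult=4, new row 2: (0, 1, 3); set L[2][0]=4
k=1: U[1][1]=3
  eliminate (2,1): mult=2, new row 2: (0, 0, 4); set L[2][1]=2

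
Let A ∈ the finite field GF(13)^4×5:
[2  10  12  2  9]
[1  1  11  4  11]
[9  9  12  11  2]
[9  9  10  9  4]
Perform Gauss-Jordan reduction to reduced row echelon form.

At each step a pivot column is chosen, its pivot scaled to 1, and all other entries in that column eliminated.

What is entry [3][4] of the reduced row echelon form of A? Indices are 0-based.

M[3][4] = 5

pivot(0,0)=2: scale R0 → (1, 5, 6, 1, 11)
  clear (1,0): R1 −= (1)R0 → (0, 9, 5, 3, 0)
  clear (2,0): R2 −= (9)R0 → (0, 3, 10, 2, 7)
  clear (3,0): R3 −= (9)R0 → (0, 3, 8, 0, 9)
pivot(1,1)=9: scale R1 → (0, 1, 2, 9, 0)
  clear (0,1): R0 −= (5)R1 → (1, 0, 9, 8, 11)
  clear (2,1): R2 −= (3)R1 → (0, 0, 4, 1, 7)
  clear (3,1): R3 −= (3)R1 → (0, 0, 2, 12, 9)
pivot(2,2)=4: scale R2 → (0, 0, 1, 10, 5)
  clear (0,2): R0 −= (9)R2 → (1, 0, 0, 9, 5)
  clear (1,2): R1 −= (2)R2 → (0, 1, 0, 2, 3)
  clear (3,2): R3 −= (2)R2 → (0, 0, 0, 5, 12)
pivot(3,3)=5: scale R3 → (0, 0, 0, 1, 5)
  clear (0,3): R0 −= (9)R3 → (1, 0, 0, 0, 12)
  clear (1,3): R1 −= (2)R3 → (0, 1, 0, 0, 6)
  clear (2,3): R2 −= (10)R3 → (0, 0, 1, 0, 7)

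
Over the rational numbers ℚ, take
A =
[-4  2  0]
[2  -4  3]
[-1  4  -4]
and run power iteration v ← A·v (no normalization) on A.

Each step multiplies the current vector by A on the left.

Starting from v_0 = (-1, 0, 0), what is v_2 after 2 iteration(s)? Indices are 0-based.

v_2 = (-20, 19, -16)

v_0 = (-1, 0, 0).
v_1 = A·v_0 = (4, -2, 1).
v_2 = A·v_1 = (-20, 19, -16).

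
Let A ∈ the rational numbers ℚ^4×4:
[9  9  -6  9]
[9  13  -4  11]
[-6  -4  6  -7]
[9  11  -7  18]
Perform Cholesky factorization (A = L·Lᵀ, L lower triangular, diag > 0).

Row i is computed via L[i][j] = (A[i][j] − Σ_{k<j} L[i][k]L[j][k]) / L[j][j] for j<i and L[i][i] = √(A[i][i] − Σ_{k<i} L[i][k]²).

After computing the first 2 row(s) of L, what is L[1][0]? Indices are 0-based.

Step 1: L[0][0] = √(9) = 3.
  L[1][0] = (9) / L[0][0] = 3.
Step 2: L[1][1] = √(4) = 2.

L[1][0] = 3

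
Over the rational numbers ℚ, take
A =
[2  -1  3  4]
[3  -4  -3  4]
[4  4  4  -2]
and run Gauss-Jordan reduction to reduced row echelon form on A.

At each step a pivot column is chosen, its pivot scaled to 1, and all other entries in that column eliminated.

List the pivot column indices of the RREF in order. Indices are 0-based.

pivot columns: 0, 1, 2

step 1: normalize row 0 (÷2) = (1, -1/2, 3/2, 2)
  row 1: subtract 3×row0 = (0, -5/2, -15/2, -2)
  row 2: subtract 4×row0 = (0, 6, -2, -10)
step 2: normalize row 1 (÷-5/2) = (0, 1, 3, 4/5)
  row 0: subtract -1/2×row1 = (1, 0, 3, 12/5)
  row 2: subtract 6×row1 = (0, 0, -20, -74/5)
step 3: normalize row 2 (÷-20) = (0, 0, 1, 37/50)
  row 0: subtract 3×row2 = (1, 0, 0, 9/50)
  row 1: subtract 3×row2 = (0, 1, 0, -71/50)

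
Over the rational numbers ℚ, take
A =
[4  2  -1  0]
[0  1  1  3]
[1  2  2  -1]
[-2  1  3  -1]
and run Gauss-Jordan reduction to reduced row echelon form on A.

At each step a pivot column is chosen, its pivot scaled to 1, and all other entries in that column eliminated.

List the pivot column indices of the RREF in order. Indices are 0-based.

pivot columns: 0, 1, 2, 3

[1] R0 /= 4  ⇒  (1, 1/2, -1/4, 0)
     R2 -= 1·R0  ⇒  (0, 3/2, 9/4, -1)
     R3 -= -2·R0  ⇒  (0, 2, 5/2, -1)
[2] R1 /= 1  ⇒  (0, 1, 1, 3)
     R0 -= 1/2·R1  ⇒  (1, 0, -3/4, -3/2)
     R2 -= 3/2·R1  ⇒  (0, 0, 3/4, -11/2)
     R3 -= 2·R1  ⇒  (0, 0, 1/2, -7)
[3] R2 /= 3/4  ⇒  (0, 0, 1, -22/3)
     R0 -= -3/4·R2  ⇒  (1, 0, 0, -7)
     R1 -= 1·R2  ⇒  (0, 1, 0, 31/3)
     R3 -= 1/2·R2  ⇒  (0, 0, 0, -10/3)
[4] R3 /= -10/3  ⇒  (0, 0, 0, 1)
     R0 -= -7·R3  ⇒  (1, 0, 0, 0)
     R1 -= 31/3·R3  ⇒  (0, 1, 0, 0)
     R2 -= -22/3·R3  ⇒  (0, 0, 1, 0)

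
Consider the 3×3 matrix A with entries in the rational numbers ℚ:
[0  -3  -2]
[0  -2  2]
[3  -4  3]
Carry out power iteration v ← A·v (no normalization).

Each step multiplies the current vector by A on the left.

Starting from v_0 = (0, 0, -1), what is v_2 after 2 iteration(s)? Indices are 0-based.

v_2 = (12, -2, 5)

v_0 = (0, 0, -1).
v_1 = A·v_0 = (2, -2, -3).
v_2 = A·v_1 = (12, -2, 5).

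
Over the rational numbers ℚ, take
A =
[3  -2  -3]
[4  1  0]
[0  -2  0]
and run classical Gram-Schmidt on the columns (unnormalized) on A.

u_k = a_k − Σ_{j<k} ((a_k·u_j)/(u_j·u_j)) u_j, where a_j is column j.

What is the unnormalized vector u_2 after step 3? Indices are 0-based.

u_2 = (-192/221, 144/221, 264/221)

Step 1: u_0 = a_0 = (3, 4, 0).
Step 2: u_1 = a_1 − (-2/25)·u_0 = (-44/25, 33/25, -2).
Step 3: u_2 = a_2 − (-9/25)·u_0 − (132/221)·u_1 = (-192/221, 144/221, 264/221).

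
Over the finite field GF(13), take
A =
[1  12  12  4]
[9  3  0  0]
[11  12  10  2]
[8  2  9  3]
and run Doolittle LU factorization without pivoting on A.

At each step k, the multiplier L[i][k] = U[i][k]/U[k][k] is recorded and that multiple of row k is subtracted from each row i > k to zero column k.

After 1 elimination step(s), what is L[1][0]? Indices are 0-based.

L[1][0] = 9

k=0: U[0][0]=1
  eliminate (1,0): mult=9, new row 1: (0, 12, 9, 3); set L[1][0]=9
  eliminate (2,0): mult=11, new row 2: (0, 10, 8, 10); set L[2][0]=11
  eliminate (3,0): mult=8, new row 3: (0, 10, 4, 10); set L[3][0]=8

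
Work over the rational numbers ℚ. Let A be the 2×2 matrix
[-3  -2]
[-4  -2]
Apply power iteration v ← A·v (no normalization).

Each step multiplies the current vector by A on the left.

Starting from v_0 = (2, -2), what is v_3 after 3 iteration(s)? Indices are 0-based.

v_0 = (2, -2).
v_1 = A·v_0 = (-2, -4).
v_2 = A·v_1 = (14, 16).
v_3 = A·v_2 = (-74, -88).

v_3 = (-74, -88)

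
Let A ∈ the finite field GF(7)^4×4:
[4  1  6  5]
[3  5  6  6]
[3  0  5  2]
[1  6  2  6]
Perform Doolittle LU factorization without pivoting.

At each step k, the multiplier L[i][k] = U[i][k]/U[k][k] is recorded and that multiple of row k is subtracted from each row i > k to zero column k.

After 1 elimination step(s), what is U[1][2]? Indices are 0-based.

U[1][2] = 5

Step 1: pivot at (0,0) is 4.
  row1 ← row1 − (6)·row0  ⇒  L[1][0]=6, U row1=(0, 6, 5, 4)
  row2 ← row2 − (6)·row0  ⇒  L[2][0]=6, U row2=(0, 1, 4, 0)
  row3 ← row3 − (2)·row0  ⇒  L[3][0]=2, U row3=(0, 4, 4, 3)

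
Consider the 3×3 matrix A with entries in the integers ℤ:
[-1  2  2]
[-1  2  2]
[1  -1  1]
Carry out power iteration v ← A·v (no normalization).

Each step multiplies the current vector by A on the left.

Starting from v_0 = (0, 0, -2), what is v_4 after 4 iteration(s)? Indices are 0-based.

v_0 = (0, 0, -2).
v_1 = A·v_0 = (-4, -4, -2).
v_2 = A·v_1 = (-8, -8, -2).
v_3 = A·v_2 = (-12, -12, -2).
v_4 = A·v_3 = (-16, -16, -2).

v_4 = (-16, -16, -2)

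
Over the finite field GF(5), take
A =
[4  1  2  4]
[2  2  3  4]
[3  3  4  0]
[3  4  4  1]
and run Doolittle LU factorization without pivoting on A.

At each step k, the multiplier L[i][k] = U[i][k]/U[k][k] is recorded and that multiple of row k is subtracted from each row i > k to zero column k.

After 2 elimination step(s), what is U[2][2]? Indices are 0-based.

U[2][2] = 2

Step 1: pivot at (0,0) is 4.
  row1 ← row1 − (3)·row0  ⇒  L[1][0]=3, U row1=(0, 4, 2, 2)
  row2 ← row2 − (2)·row0  ⇒  L[2][0]=2, U row2=(0, 1, 0, 2)
  row3 ← row3 − (2)·row0  ⇒  L[3][0]=2, U row3=(0, 2, 0, 3)
Step 2: pivot at (1,1) is 4.
  row2 ← row2 − (4)·row1  ⇒  L[2][1]=4, U row2=(0, 0, 2, 4)
  row3 ← row3 − (3)·row1  ⇒  L[3][1]=3, U row3=(0, 0, 4, 2)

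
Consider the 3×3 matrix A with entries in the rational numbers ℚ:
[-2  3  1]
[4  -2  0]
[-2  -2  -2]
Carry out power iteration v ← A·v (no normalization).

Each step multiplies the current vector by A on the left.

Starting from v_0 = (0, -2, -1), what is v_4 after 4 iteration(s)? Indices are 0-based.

v_0 = (0, -2, -1).
v_1 = A·v_0 = (-7, 4, 6).
v_2 = A·v_1 = (32, -36, -6).
v_3 = A·v_2 = (-178, 200, 20).
v_4 = A·v_3 = (976, -1112, -84).

v_4 = (976, -1112, -84)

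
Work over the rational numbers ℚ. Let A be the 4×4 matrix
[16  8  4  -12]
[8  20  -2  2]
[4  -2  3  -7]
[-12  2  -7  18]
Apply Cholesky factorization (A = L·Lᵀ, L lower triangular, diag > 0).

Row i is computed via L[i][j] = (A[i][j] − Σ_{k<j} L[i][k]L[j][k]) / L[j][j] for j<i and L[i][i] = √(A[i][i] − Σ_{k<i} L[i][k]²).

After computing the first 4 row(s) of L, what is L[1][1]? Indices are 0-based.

Step 1: L[0][0] = √(16) = 4.
  L[1][0] = (8) / L[0][0] = 2.
Step 2: L[1][1] = √(16) = 4.
  L[2][0] = (4) / L[0][0] = 1.
  L[2][1] = (-4) / L[1][1] = -1.
Step 3: L[2][2] = √(1) = 1.
  L[3][0] = (-12) / L[0][0] = -3.
  L[3][1] = (8) / L[1][1] = 2.
  L[3][2] = (-2) / L[2][2] = -2.
Step 4: L[3][3] = √(1) = 1.

L[1][1] = 4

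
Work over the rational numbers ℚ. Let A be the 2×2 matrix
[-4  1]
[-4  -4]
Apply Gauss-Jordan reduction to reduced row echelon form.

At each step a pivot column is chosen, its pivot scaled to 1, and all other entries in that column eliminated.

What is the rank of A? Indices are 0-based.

rank = 2

pivot(0,0)=-4: scale R0 → (1, -1/4)
  clear (1,0): R1 −= (-4)R0 → (0, -5)
pivot(1,1)=-5: scale R1 → (0, 1)
  clear (0,1): R0 −= (-1/4)R1 → (1, 0)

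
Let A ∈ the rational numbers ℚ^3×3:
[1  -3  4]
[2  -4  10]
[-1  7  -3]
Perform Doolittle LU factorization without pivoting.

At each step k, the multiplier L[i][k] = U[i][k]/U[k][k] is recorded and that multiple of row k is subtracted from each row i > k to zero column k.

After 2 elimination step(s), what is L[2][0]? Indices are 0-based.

L[2][0] = -1

[col 0] pivot 1
  R1 -= 2*R0 → (0, 2, 2)  (L[1][0] := 2)
  R2 -= -1*R0 → (0, 4, 1)  (L[2][0] := -1)
[col 1] pivot 2
  R2 -= 2*R1 → (0, 0, -3)  (L[2][1] := 2)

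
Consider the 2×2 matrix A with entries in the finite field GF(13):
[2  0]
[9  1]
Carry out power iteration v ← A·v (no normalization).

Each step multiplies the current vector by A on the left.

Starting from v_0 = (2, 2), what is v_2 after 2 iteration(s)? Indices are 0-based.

v_2 = (8, 4)

v_0 = (2, 2).
v_1 = A·v_0 = (4, 7).
v_2 = A·v_1 = (8, 4).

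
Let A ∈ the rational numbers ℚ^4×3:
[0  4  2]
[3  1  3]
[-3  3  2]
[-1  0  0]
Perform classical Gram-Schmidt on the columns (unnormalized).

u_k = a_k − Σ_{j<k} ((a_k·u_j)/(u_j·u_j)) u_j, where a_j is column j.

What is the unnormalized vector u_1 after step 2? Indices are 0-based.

u_1 = (4, 37/19, 39/19, -6/19)

Step 1: u_0 = a_0 = (0, 3, -3, -1).
Step 2: u_1 = a_1 − (-6/19)·u_0 = (4, 37/19, 39/19, -6/19).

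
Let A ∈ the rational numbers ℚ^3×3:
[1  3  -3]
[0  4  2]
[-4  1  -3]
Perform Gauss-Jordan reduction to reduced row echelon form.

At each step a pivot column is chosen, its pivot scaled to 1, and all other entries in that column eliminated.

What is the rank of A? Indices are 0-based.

pivot(0,0)=1: scale R0 → (1, 3, -3)
  clear (2,0): R2 −= (-4)R0 → (0, 13, -15)
pivot(1,1)=4: scale R1 → (0, 1, 1/2)
  clear (0,1): R0 −= (3)R1 → (1, 0, -9/2)
  clear (2,1): R2 −= (13)R1 → (0, 0, -43/2)
pivot(2,2)=-43/2: scale R2 → (0, 0, 1)
  clear (0,2): R0 −= (-9/2)R2 → (1, 0, 0)
  clear (1,2): R1 −= (1/2)R2 → (0, 1, 0)

rank = 3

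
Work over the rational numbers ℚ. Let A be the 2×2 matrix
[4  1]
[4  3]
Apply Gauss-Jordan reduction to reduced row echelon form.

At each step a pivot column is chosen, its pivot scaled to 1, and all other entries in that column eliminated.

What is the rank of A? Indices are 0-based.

step 1: normalize row 0 (÷4) = (1, 1/4)
  row 1: subtract 4×row0 = (0, 2)
step 2: normalize row 1 (÷2) = (0, 1)
  row 0: subtract 1/4×row1 = (1, 0)

rank = 2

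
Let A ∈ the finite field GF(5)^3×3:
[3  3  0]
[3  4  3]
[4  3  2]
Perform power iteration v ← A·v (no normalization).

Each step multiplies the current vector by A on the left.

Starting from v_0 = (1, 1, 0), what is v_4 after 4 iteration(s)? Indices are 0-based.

v_4 = (0, 2, 3)

v_0 = (1, 1, 0).
v_1 = A·v_0 = (1, 2, 2).
v_2 = A·v_1 = (4, 2, 4).
v_3 = A·v_2 = (3, 2, 0).
v_4 = A·v_3 = (0, 2, 3).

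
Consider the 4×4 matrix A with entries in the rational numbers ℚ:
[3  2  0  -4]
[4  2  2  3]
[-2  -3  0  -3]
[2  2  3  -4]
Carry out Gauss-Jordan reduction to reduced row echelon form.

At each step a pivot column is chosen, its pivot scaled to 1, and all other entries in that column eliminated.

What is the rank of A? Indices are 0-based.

pivot(0,0)=3: scale R0 → (1, 2/3, 0, -4/3)
  clear (1,0): R1 −= (4)R0 → (0, -2/3, 2, 25/3)
  clear (2,0): R2 −= (-2)R0 → (0, -5/3, 0, -17/3)
  clear (3,0): R3 −= (2)R0 → (0, 2/3, 3, -4/3)
pivot(1,1)=-2/3: scale R1 → (0, 1, -3, -25/2)
  clear (0,1): R0 −= (2/3)R1 → (1, 0, 2, 7)
  clear (2,1): R2 −= (-5/3)R1 → (0, 0, -5, -53/2)
  clear (3,1): R3 −= (2/3)R1 → (0, 0, 5, 7)
pivot(2,2)=-5: scale R2 → (0, 0, 1, 53/10)
  clear (0,2): R0 −= (2)R2 → (1, 0, 0, -18/5)
  clear (1,2): R1 −= (-3)R2 → (0, 1, 0, 17/5)
  clear (3,2): R3 −= (5)R2 → (0, 0, 0, -39/2)
pivot(3,3)=-39/2: scale R3 → (0, 0, 0, 1)
  clear (0,3): R0 −= (-18/5)R3 → (1, 0, 0, 0)
  clear (1,3): R1 −= (17/5)R3 → (0, 1, 0, 0)
  clear (2,3): R2 −= (53/10)R3 → (0, 0, 1, 0)

rank = 4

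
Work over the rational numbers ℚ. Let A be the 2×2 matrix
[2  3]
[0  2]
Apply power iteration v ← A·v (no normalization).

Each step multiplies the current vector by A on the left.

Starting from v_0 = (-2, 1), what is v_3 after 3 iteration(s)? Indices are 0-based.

v_0 = (-2, 1).
v_1 = A·v_0 = (-1, 2).
v_2 = A·v_1 = (4, 4).
v_3 = A·v_2 = (20, 8).

v_3 = (20, 8)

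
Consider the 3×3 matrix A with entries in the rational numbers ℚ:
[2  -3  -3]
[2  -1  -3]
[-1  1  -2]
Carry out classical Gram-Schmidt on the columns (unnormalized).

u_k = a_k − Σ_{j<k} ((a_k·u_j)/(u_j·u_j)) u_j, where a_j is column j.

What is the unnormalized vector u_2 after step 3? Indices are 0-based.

u_2 = (-7/9, -7/9, -28/9)

Step 1: u_0 = a_0 = (2, 2, -1).
Step 2: u_1 = a_1 − (-1)·u_0 = (-1, 1, 0).
Step 3: u_2 = a_2 − (-10/9)·u_0 − (0)·u_1 = (-7/9, -7/9, -28/9).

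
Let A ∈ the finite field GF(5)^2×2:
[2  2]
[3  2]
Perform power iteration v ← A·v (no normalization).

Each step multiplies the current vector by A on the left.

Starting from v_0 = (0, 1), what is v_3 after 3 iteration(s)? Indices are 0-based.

v_3 = (1, 4)

v_0 = (0, 1).
v_1 = A·v_0 = (2, 2).
v_2 = A·v_1 = (3, 0).
v_3 = A·v_2 = (1, 4).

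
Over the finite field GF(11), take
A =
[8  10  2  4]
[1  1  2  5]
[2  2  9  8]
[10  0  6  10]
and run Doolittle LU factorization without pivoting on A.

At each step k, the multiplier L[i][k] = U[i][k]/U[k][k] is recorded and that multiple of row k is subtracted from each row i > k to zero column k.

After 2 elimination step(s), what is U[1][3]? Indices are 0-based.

[col 0] pivot 8
  R1 -= 7*R0 → (0, 8, 10, 10)  (L[1][0] := 7)
  R2 -= 3*R0 → (0, 5, 3, 7)  (L[2][0] := 3)
  R3 -= 4*R0 → (0, 4, 9, 5)  (L[3][0] := 4)
[col 1] pivot 8
  R2 -= 2*R1 → (0, 0, 5, 9)  (L[2][1] := 2)
  R3 -= 6*R1 → (0, 0, 4, 0)  (L[3][1] := 6)

U[1][3] = 10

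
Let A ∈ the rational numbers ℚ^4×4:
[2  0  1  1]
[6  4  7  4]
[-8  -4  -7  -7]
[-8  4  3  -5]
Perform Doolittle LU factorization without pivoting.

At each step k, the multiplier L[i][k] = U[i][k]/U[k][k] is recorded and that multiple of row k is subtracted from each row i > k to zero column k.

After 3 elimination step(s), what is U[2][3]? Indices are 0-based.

[col 0] pivot 2
  R1 -= 3*R0 → (0, 4, 4, 1)  (L[1][0] := 3)
  R2 -= -4*R0 → (0, -4, -3, -3)  (L[2][0] := -4)
  R3 -= -4*R0 → (0, 4, 7, -1)  (L[3][0] := -4)
[col 1] pivot 4
  R2 -= -1*R1 → (0, 0, 1, -2)  (L[2][1] := -1)
  R3 -= 1*R1 → (0, 0, 3, -2)  (L[3][1] := 1)
[col 2] pivot 1
  R3 -= 3*R2 → (0, 0, 0, 4)  (L[3][2] := 3)

U[2][3] = -2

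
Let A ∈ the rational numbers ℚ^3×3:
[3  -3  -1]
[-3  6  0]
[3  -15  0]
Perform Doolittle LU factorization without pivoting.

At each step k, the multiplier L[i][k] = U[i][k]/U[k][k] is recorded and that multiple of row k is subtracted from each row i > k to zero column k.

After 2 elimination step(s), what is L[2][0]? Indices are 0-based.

L[2][0] = 1

[col 0] pivot 3
  R1 -= -1*R0 → (0, 3, -1)  (L[1][0] := -1)
  R2 -= 1*R0 → (0, -12, 1)  (L[2][0] := 1)
[col 1] pivot 3
  R2 -= -4*R1 → (0, 0, -3)  (L[2][1] := -4)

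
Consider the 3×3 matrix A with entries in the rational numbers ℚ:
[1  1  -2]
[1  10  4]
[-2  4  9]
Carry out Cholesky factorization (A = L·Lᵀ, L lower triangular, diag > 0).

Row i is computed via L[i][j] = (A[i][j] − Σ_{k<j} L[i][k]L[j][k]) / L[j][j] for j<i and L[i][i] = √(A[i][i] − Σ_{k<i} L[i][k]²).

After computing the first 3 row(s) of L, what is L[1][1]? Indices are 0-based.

Step 1: L[0][0] = √(1) = 1.
  L[1][0] = (1) / L[0][0] = 1.
Step 2: L[1][1] = √(9) = 3.
  L[2][0] = (-2) / L[0][0] = -2.
  L[2][1] = (6) / L[1][1] = 2.
Step 3: L[2][2] = √(1) = 1.

L[1][1] = 3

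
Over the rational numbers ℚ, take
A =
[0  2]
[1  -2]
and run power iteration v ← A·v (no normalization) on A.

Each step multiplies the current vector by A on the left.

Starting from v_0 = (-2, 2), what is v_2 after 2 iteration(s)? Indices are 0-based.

v_2 = (-12, 16)

v_0 = (-2, 2).
v_1 = A·v_0 = (4, -6).
v_2 = A·v_1 = (-12, 16).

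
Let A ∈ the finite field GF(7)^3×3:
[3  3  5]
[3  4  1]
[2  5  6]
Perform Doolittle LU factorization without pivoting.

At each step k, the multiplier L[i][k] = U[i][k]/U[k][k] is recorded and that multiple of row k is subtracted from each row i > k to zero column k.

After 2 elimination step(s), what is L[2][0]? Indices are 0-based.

L[2][0] = 3

[col 0] pivot 3
  R1 -= 1*R0 → (0, 1, 3)  (L[1][0] := 1)
  R2 -= 3*R0 → (0, 3, 5)  (L[2][0] := 3)
[col 1] pivot 1
  R2 -= 3*R1 → (0, 0, 3)  (L[2][1] := 3)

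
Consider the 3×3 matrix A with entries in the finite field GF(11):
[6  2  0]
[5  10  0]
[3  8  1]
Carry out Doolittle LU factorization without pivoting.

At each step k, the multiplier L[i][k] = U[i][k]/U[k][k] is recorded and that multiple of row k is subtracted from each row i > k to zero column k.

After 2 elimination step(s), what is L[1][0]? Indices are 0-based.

Step 1: pivot at (0,0) is 6.
  row1 ← row1 − (10)·row0  ⇒  L[1][0]=10, U row1=(0, 1, 0)
  row2 ← row2 − (6)·row0  ⇒  L[2][0]=6, U row2=(0, 7, 1)
Step 2: pivot at (1,1) is 1.
  row2 ← row2 − (7)·row1  ⇒  L[2][1]=7, U row2=(0, 0, 1)

L[1][0] = 10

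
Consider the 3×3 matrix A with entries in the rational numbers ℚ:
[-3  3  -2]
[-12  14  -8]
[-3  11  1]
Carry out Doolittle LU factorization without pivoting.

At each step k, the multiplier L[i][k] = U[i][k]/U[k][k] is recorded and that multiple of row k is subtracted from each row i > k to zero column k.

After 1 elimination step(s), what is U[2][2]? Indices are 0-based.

k=0: U[0][0]=-3
  eliminate (1,0): mult=4, new row 1: (0, 2, 0); set L[1][0]=4
  eliminate (2,0): mult=1, new row 2: (0, 8, 3); set L[2][0]=1

U[2][2] = 3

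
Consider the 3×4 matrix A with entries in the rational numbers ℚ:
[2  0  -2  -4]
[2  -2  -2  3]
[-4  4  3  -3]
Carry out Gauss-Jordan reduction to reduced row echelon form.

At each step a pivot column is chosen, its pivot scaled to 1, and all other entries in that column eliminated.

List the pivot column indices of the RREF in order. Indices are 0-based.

pivot columns: 0, 1, 2

pivot(0,0)=2: scale R0 → (1, 0, -1, -2)
  clear (1,0): R1 −= (2)R0 → (0, -2, 0, 7)
  clear (2,0): R2 −= (-4)R0 → (0, 4, -1, -11)
pivot(1,1)=-2: scale R1 → (0, 1, 0, -7/2)
  clear (2,1): R2 −= (4)R1 → (0, 0, -1, 3)
pivot(2,2)=-1: scale R2 → (0, 0, 1, -3)
  clear (0,2): R0 −= (-1)R2 → (1, 0, 0, -5)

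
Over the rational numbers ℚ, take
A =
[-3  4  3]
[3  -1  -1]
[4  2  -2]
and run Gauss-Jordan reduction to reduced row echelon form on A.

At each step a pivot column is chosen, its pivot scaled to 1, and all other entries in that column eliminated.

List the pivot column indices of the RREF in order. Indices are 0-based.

pivot columns: 0, 1, 2

step 1: normalize row 0 (÷-3) = (1, -4/3, -1)
  row 1: subtract 3×row0 = (0, 3, 2)
  row 2: subtract 4×row0 = (0, 22/3, 2)
step 2: normalize row 1 (÷3) = (0, 1, 2/3)
  row 0: subtract -4/3×row1 = (1, 0, -1/9)
  row 2: subtract 22/3×row1 = (0, 0, -26/9)
step 3: normalize row 2 (÷-26/9) = (0, 0, 1)
  row 0: subtract -1/9×row2 = (1, 0, 0)
  row 1: subtract 2/3×row2 = (0, 1, 0)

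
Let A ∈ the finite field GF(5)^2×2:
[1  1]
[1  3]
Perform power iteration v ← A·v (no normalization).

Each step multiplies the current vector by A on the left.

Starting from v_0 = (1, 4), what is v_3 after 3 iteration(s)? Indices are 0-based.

v_3 = (2, 0)

v_0 = (1, 4).
v_1 = A·v_0 = (0, 3).
v_2 = A·v_1 = (3, 4).
v_3 = A·v_2 = (2, 0).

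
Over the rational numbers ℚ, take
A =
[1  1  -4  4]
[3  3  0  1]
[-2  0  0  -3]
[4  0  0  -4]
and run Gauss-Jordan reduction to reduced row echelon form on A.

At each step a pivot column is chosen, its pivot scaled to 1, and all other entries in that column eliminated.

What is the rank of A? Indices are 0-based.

rank = 4

pivot(0,0)=1: scale R0 → (1, 1, -4, 4)
  clear (1,0): R1 −= (3)R0 → (0, 0, 12, -11)
  clear (2,0): R2 −= (-2)R0 → (0, 2, -8, 5)
  clear (3,0): R3 −= (4)R0 → (0, -4, 16, -20)
pivot(1,1): swap R1↔R2
pivot(1,1)=2: scale R1 → (0, 1, -4, 5/2)
  clear (0,1): R0 −= (1)R1 → (1, 0, 0, 3/2)
  clear (3,1): R3 −= (-4)R1 → (0, 0, 0, -10)
pivot(2,2)=12: scale R2 → (0, 0, 1, -11/12)
  clear (1,2): R1 −= (-4)R2 → (0, 1, 0, -7/6)
pivot(3,3)=-10: scale R3 → (0, 0, 0, 1)
  clear (0,3): R0 −= (3/2)R3 → (1, 0, 0, 0)
  clear (1,3): R1 −= (-7/6)R3 → (0, 1, 0, 0)
  clear (2,3): R2 −= (-11/12)R3 → (0, 0, 1, 0)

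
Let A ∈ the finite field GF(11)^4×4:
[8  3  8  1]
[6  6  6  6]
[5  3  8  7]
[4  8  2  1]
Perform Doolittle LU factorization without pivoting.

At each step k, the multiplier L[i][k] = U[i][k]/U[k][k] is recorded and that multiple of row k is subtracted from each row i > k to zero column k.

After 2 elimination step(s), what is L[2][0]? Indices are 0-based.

k=0: U[0][0]=8
  eliminate (1,0): mult=9, new row 1: (0, 1, 0, 8); set L[1][0]=9
  eliminate (2,0): mult=2, new row 2: (0, 8, 3, 5); set L[2][0]=2
  eliminate (3,0): mult=6, new row 3: (0, 1, 9, 6); set L[3][0]=6
k=1: U[1][1]=1
  eliminate (2,1): mult=8, new row 2: (0, 0, 3, 7); set L[2][1]=8
  eliminate (3,1): mult=1, new row 3: (0, 0, 9, 9); set L[3][1]=1

L[2][0] = 2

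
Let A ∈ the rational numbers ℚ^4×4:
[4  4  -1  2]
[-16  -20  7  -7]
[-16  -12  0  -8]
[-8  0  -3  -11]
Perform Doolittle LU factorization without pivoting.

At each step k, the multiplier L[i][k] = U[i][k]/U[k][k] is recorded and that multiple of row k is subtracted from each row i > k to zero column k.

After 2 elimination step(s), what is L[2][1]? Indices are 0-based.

L[2][1] = -1

k=0: U[0][0]=4
  eliminate (1,0): mult=-4, new row 1: (0, -4, 3, 1); set L[1][0]=-4
  eliminate (2,0): mult=-4, new row 2: (0, 4, -4, 0); set L[2][0]=-4
  eliminate (3,0): mult=-2, new row 3: (0, 8, -5, -7); set L[3][0]=-2
k=1: U[1][1]=-4
  eliminate (2,1): mult=-1, new row 2: (0, 0, -1, 1); set L[2][1]=-1
  eliminate (3,1): mult=-2, new row 3: (0, 0, 1, -5); set L[3][1]=-2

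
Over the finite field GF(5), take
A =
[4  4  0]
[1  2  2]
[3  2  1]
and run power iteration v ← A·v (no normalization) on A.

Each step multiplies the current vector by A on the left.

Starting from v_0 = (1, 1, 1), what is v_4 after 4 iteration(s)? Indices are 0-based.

v_4 = (0, 4, 4)

v_0 = (1, 1, 1).
v_1 = A·v_0 = (3, 0, 1).
v_2 = A·v_1 = (2, 0, 0).
v_3 = A·v_2 = (3, 2, 1).
v_4 = A·v_3 = (0, 4, 4).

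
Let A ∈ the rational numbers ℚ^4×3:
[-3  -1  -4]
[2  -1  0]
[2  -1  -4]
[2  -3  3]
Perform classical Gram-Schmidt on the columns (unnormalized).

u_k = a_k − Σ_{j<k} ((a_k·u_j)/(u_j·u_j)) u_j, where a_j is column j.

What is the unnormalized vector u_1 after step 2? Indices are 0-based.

Step 1: u_0 = a_0 = (-3, 2, 2, 2).
Step 2: u_1 = a_1 − (-1/3)·u_0 = (-2, -1/3, -1/3, -7/3).

u_1 = (-2, -1/3, -1/3, -7/3)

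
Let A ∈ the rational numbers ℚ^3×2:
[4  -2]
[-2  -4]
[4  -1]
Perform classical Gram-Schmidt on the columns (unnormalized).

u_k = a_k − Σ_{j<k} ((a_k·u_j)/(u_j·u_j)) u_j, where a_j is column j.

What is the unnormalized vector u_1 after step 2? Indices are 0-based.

u_1 = (-14/9, -38/9, -5/9)

Step 1: u_0 = a_0 = (4, -2, 4).
Step 2: u_1 = a_1 − (-1/9)·u_0 = (-14/9, -38/9, -5/9).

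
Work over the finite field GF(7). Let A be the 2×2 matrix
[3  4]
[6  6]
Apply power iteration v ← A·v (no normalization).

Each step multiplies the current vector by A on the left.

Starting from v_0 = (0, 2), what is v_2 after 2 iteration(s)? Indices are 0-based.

v_2 = (2, 1)

v_0 = (0, 2).
v_1 = A·v_0 = (1, 5).
v_2 = A·v_1 = (2, 1).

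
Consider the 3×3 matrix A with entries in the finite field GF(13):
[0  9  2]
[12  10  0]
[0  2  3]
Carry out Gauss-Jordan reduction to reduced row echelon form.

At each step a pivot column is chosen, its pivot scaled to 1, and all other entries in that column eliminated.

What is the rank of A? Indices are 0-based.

rank = 3

pivot(0,0): swap R0↔R1
pivot(0,0)=12: scale R0 → (1, 3, 0)
pivot(1,1)=9: scale R1 → (0, 1, 6)
  clear (0,1): R0 −= (3)R1 → (1, 0, 8)
  clear (2,1): R2 −= (2)R1 → (0, 0, 4)
pivot(2,2)=4: scale R2 → (0, 0, 1)
  clear (0,2): R0 −= (8)R2 → (1, 0, 0)
  clear (1,2): R1 −= (6)R2 → (0, 1, 0)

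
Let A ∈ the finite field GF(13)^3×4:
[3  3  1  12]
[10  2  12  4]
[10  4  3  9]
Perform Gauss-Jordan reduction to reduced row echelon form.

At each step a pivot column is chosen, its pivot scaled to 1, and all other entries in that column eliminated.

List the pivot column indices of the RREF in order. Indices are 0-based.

pivot columns: 0, 1, 2

step 1: normalize row 0 (÷3) = (1, 1, 9, 4)
  row 1: subtract 10×row0 = (0, 5, 0, 3)
  row 2: subtract 10×row0 = (0, 7, 4, 8)
step 2: normalize row 1 (÷5) = (0, 1, 0, 11)
  row 0: subtract 1×row1 = (1, 0, 9, 6)
  row 2: subtract 7×row1 = (0, 0, 4, 9)
step 3: normalize row 2 (÷4) = (0, 0, 1, 12)
  row 0: subtract 9×row2 = (1, 0, 0, 2)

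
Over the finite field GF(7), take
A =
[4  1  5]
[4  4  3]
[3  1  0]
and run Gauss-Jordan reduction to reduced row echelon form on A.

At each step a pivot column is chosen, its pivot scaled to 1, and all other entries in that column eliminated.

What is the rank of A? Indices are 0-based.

rank = 3

pivot(0,0)=4: scale R0 → (1, 2, 3)
  clear (1,0): R1 −= (4)R0 → (0, 3, 5)
  clear (2,0): R2 −= (3)R0 → (0, 2, 5)
pivot(1,1)=3: scale R1 → (0, 1, 4)
  clear (0,1): R0 −= (2)R1 → (1, 0, 2)
  clear (2,1): R2 −= (2)R1 → (0, 0, 4)
pivot(2,2)=4: scale R2 → (0, 0, 1)
  clear (0,2): R0 −= (2)R2 → (1, 0, 0)
  clear (1,2): R1 −= (4)R2 → (0, 1, 0)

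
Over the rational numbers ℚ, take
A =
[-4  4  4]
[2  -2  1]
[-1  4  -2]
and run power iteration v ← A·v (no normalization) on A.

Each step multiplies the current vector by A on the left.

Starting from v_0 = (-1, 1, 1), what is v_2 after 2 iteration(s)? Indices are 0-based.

v_0 = (-1, 1, 1).
v_1 = A·v_0 = (12, -3, 3).
v_2 = A·v_1 = (-48, 33, -30).

v_2 = (-48, 33, -30)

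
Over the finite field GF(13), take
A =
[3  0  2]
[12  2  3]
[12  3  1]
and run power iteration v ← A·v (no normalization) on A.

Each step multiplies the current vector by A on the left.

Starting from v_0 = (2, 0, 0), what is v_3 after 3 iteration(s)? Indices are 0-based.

v_0 = (2, 0, 0).
v_1 = A·v_0 = (6, 11, 11).
v_2 = A·v_1 = (1, 10, 12).
v_3 = A·v_2 = (1, 3, 2).

v_3 = (1, 3, 2)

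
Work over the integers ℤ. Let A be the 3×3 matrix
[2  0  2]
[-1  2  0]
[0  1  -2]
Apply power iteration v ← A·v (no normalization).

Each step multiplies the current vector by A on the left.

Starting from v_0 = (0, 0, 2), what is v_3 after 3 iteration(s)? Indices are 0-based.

v_0 = (0, 0, 2).
v_1 = A·v_0 = (4, 0, -4).
v_2 = A·v_1 = (0, -4, 8).
v_3 = A·v_2 = (16, -8, -20).

v_3 = (16, -8, -20)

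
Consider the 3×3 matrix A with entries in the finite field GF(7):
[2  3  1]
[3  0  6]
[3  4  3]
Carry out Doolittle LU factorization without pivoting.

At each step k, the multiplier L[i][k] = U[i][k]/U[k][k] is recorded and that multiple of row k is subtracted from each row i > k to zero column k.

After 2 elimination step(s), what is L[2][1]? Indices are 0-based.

L[2][1] = 4

[col 0] pivot 2
  R1 -= 5*R0 → (0, 6, 1)  (L[1][0] := 5)
  R2 -= 5*R0 → (0, 3, 5)  (L[2][0] := 5)
[col 1] pivot 6
  R2 -= 4*R1 → (0, 0, 1)  (L[2][1] := 4)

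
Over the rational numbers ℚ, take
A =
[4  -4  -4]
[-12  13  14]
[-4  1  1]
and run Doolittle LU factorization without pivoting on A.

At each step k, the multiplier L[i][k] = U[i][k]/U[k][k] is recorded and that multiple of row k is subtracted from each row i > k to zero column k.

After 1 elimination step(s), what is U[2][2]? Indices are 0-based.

Step 1: pivot at (0,0) is 4.
  row1 ← row1 − (-3)·row0  ⇒  L[1][0]=-3, U row1=(0, 1, 2)
  row2 ← row2 − (-1)·row0  ⇒  L[2][0]=-1, U row2=(0, -3, -3)

U[2][2] = -3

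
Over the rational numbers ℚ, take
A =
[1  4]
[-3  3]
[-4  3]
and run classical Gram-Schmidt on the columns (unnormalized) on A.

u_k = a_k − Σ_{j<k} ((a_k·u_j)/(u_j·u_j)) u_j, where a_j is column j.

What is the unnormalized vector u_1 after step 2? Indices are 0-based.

Step 1: u_0 = a_0 = (1, -3, -4).
Step 2: u_1 = a_1 − (-17/26)·u_0 = (121/26, 27/26, 5/13).

u_1 = (121/26, 27/26, 5/13)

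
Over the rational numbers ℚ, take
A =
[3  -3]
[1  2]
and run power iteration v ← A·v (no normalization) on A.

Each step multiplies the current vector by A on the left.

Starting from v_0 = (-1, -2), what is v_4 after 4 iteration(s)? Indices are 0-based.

v_0 = (-1, -2).
v_1 = A·v_0 = (3, -5).
v_2 = A·v_1 = (24, -7).
v_3 = A·v_2 = (93, 10).
v_4 = A·v_3 = (249, 113).

v_4 = (249, 113)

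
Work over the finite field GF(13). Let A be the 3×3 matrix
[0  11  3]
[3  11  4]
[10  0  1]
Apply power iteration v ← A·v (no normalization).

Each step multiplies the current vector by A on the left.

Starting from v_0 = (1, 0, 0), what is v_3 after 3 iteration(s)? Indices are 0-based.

v_3 = (1, 5, 3)

v_0 = (1, 0, 0).
v_1 = A·v_0 = (0, 3, 10).
v_2 = A·v_1 = (11, 8, 10).
v_3 = A·v_2 = (1, 5, 3).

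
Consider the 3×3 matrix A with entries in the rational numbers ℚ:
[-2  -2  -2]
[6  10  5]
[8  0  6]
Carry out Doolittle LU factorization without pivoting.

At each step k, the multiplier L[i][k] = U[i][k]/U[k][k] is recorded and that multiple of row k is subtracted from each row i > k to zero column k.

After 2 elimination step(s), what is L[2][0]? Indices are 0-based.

L[2][0] = -4

[col 0] pivot -2
  R1 -= -3*R0 → (0, 4, -1)  (L[1][0] := -3)
  R2 -= -4*R0 → (0, -8, -2)  (L[2][0] := -4)
[col 1] pivot 4
  R2 -= -2*R1 → (0, 0, -4)  (L[2][1] := -2)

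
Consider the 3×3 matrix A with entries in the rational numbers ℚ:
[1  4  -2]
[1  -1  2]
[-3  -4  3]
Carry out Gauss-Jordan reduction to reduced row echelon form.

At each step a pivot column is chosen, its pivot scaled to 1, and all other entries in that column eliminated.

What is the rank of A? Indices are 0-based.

[1] R0 /= 1  ⇒  (1, 4, -2)
     R1 -= 1·R0  ⇒  (0, -5, 4)
     R2 -= -3·R0  ⇒  (0, 8, -3)
[2] R1 /= -5  ⇒  (0, 1, -4/5)
     R0 -= 4·R1  ⇒  (1, 0, 6/5)
     R2 -= 8·R1  ⇒  (0, 0, 17/5)
[3] R2 /= 17/5  ⇒  (0, 0, 1)
     R0 -= 6/5·R2  ⇒  (1, 0, 0)
     R1 -= -4/5·R2  ⇒  (0, 1, 0)

rank = 3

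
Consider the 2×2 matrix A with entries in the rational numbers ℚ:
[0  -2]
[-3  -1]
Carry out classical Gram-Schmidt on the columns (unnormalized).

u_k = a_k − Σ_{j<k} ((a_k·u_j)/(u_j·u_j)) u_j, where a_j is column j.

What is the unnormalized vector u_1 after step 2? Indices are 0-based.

Step 1: u_0 = a_0 = (0, -3).
Step 2: u_1 = a_1 − (1/3)·u_0 = (-2, 0).

u_1 = (-2, 0)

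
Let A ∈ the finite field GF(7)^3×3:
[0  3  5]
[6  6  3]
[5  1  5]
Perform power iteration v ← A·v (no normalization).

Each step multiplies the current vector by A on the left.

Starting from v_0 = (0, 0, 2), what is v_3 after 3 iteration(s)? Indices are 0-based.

v_0 = (0, 0, 2).
v_1 = A·v_0 = (3, 6, 3).
v_2 = A·v_1 = (5, 0, 1).
v_3 = A·v_2 = (5, 5, 2).

v_3 = (5, 5, 2)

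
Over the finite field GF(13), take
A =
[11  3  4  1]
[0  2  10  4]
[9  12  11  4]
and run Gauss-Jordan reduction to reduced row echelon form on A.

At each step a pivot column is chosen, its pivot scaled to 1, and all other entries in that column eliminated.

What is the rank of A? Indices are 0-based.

rank = 3

[1] R0 /= 11  ⇒  (1, 5, 11, 6)
     R2 -= 9·R0  ⇒  (0, 6, 3, 2)
[2] R1 /= 2  ⇒  (0, 1, 5, 2)
     R0 -= 5·R1  ⇒  (1, 0, 12, 9)
     R2 -= 6·R1  ⇒  (0, 0, 12, 3)
[3] R2 /= 12  ⇒  (0, 0, 1, 10)
     R0 -= 12·R2  ⇒  (1, 0, 0, 6)
     R1 -= 5·R2  ⇒  (0, 1, 0, 4)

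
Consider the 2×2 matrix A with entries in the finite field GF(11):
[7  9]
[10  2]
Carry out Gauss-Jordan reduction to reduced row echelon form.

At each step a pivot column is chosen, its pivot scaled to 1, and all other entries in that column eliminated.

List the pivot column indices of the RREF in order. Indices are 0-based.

pivot(0,0)=7: scale R0 → (1, 6)
  clear (1,0): R1 −= (10)R0 → (0, 8)
pivot(1,1)=8: scale R1 → (0, 1)
  clear (0,1): R0 −= (6)R1 → (1, 0)

pivot columns: 0, 1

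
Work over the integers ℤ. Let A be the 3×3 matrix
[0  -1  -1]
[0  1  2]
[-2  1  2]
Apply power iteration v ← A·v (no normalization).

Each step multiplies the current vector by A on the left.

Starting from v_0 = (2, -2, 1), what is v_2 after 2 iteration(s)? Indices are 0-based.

v_2 = (4, -8, -10)

v_0 = (2, -2, 1).
v_1 = A·v_0 = (1, 0, -4).
v_2 = A·v_1 = (4, -8, -10).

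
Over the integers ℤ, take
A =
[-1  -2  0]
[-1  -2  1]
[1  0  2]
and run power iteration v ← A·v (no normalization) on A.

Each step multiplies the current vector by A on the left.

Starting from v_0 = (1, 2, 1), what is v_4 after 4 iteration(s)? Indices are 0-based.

v_4 = (133, 148, -15)

v_0 = (1, 2, 1).
v_1 = A·v_0 = (-5, -4, 3).
v_2 = A·v_1 = (13, 16, 1).
v_3 = A·v_2 = (-45, -44, 15).
v_4 = A·v_3 = (133, 148, -15).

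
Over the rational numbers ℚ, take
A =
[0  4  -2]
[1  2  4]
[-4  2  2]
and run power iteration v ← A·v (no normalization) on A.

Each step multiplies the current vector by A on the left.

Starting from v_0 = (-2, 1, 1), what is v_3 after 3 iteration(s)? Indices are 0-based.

v_0 = (-2, 1, 1).
v_1 = A·v_0 = (2, 4, 12).
v_2 = A·v_1 = (-8, 58, 24).
v_3 = A·v_2 = (184, 204, 196).

v_3 = (184, 204, 196)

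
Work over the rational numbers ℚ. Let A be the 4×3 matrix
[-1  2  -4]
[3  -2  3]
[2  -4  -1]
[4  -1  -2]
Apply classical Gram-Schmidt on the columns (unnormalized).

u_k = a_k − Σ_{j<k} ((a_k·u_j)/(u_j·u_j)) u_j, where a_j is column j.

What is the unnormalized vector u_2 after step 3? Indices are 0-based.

u_2 = (-45/14, 27/10, -18/7, -54/35)

Step 1: u_0 = a_0 = (-1, 3, 2, 4).
Step 2: u_1 = a_1 − (-2/3)·u_0 = (4/3, 0, -8/3, 5/3).
Step 3: u_2 = a_2 − (1/10)·u_0 − (-18/35)·u_1 = (-45/14, 27/10, -18/7, -54/35).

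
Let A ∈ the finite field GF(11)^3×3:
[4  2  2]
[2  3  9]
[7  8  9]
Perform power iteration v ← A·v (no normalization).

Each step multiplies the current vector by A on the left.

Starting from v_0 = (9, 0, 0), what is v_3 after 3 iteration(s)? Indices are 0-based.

v_0 = (9, 0, 0).
v_1 = A·v_0 = (3, 7, 8).
v_2 = A·v_1 = (9, 0, 6).
v_3 = A·v_2 = (4, 6, 7).

v_3 = (4, 6, 7)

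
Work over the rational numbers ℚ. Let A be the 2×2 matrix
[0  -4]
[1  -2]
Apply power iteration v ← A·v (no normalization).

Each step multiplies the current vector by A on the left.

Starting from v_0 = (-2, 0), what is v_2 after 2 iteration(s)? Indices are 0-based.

v_0 = (-2, 0).
v_1 = A·v_0 = (0, -2).
v_2 = A·v_1 = (8, 4).

v_2 = (8, 4)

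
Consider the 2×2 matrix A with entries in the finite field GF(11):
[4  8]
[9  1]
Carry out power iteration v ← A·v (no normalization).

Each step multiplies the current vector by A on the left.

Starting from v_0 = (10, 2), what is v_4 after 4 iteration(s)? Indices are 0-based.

v_0 = (10, 2).
v_1 = A·v_0 = (1, 4).
v_2 = A·v_1 = (3, 2).
v_3 = A·v_2 = (6, 7).
v_4 = A·v_3 = (3, 6).

v_4 = (3, 6)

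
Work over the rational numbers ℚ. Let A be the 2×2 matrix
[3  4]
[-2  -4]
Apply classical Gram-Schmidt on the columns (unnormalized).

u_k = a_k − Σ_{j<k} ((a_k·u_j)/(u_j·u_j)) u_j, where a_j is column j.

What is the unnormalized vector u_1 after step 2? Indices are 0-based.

u_1 = (-8/13, -12/13)

Step 1: u_0 = a_0 = (3, -2).
Step 2: u_1 = a_1 − (20/13)·u_0 = (-8/13, -12/13).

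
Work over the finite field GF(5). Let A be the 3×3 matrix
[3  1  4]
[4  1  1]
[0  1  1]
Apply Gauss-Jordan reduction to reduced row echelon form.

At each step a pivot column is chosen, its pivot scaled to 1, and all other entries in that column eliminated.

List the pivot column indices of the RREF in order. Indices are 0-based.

pivot(0,0)=3: scale R0 → (1, 2, 3)
  clear (1,0): R1 −= (4)R0 → (0, 3, 4)
pivot(1,1)=3: scale R1 → (0, 1, 3)
  clear (0,1): R0 −= (2)R1 → (1, 0, 2)
  clear (2,1): R2 −= (1)R1 → (0, 0, 3)
pivot(2,2)=3: scale R2 → (0, 0, 1)
  clear (0,2): R0 −= (2)R2 → (1, 0, 0)
  clear (1,2): R1 −= (3)R2 → (0, 1, 0)

pivot columns: 0, 1, 2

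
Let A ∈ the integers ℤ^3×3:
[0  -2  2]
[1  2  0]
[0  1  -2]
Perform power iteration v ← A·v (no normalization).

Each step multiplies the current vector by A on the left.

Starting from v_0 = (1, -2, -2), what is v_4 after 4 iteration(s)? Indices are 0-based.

v_4 = (20, -6, -18)

v_0 = (1, -2, -2).
v_1 = A·v_0 = (0, -3, 2).
v_2 = A·v_1 = (10, -6, -7).
v_3 = A·v_2 = (-2, -2, 8).
v_4 = A·v_3 = (20, -6, -18).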